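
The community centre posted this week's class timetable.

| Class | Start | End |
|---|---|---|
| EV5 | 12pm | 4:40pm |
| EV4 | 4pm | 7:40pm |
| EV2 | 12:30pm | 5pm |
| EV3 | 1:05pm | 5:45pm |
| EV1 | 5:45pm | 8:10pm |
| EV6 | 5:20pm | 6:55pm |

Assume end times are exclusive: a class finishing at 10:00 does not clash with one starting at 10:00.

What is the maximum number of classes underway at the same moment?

Sort all start/end points and keep a running count:
12pm start EV5 → 1
12:30pm start EV2 → 2
1:05pm start EV3 → 3
4pm start EV4 → 4
4:40pm end EV5 → 3
5pm end EV2 → 2
5:20pm start EV6 → 3
5:45pm end EV3 → 2
5:45pm start EV1 → 3
6:55pm end EV6 → 2
7:40pm end EV4 → 1
8:10pm end EV1 → 0
Peak is 4, at 4pm (EV2, EV3, EV4, EV5).

4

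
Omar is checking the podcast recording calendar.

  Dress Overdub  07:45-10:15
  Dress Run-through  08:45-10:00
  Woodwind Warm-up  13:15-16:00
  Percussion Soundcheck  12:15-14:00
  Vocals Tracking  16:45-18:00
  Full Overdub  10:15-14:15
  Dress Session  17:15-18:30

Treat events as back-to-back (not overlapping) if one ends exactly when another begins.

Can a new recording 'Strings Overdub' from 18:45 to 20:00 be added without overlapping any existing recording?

Dress Overdub: ends 10:15 at or before Strings Overdub starts 18:45 → clear.
Dress Run-through: ends 10:00 at or before Strings Overdub starts 18:45 → clear.
Full Overdub: ends 14:15 at or before Strings Overdub starts 18:45 → clear.
Percussion Soundcheck: ends 14:00 at or before Strings Overdub starts 18:45 → clear.
Woodwind Warm-up: ends 16:00 at or before Strings Overdub starts 18:45 → clear.
Vocals Tracking: ends 18:00 at or before Strings Overdub starts 18:45 → clear.
Dress Session: ends 18:30 at or before Strings Overdub starts 18:45 → clear.

Yes — the slot is free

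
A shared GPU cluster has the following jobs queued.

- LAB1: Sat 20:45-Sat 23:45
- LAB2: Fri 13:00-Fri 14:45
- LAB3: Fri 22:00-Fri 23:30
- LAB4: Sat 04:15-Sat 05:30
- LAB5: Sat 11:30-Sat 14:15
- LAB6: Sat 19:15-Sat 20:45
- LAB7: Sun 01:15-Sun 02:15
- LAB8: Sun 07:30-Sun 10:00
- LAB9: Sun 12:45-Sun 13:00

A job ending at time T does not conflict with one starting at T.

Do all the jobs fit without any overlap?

Sorted by start: LAB2, LAB3, LAB4, LAB5, LAB6, LAB1, LAB7, LAB8, LAB9.
LAB3 starts after LAB2 ends — done with LAB2.
LAB4 starts after LAB3 ends — done with LAB3.
LAB5 starts after LAB4 ends — done with LAB4.
LAB6 starts after LAB5 ends — done with LAB5.
LAB1 starts exactly when LAB6 ends (back-to-back, no overlap) — done with LAB6.
LAB7 starts after LAB1 ends — done with LAB1.
LAB8 starts after LAB7 ends — done with LAB7.
LAB9 starts after LAB8 ends.
Every pair is clear; the schedule has no overlaps.

Yes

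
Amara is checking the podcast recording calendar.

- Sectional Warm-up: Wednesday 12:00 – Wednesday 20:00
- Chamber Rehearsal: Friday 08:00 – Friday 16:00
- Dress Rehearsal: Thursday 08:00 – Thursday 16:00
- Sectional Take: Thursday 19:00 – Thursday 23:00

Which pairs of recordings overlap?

Sorted by start: Sectional Warm-up, Dress Rehearsal, Sectional Take, Chamber Rehearsal.
Dress Rehearsal starts after Sectional Warm-up ends — done with Sectional Warm-up.
Sectional Take starts after Dress Rehearsal ends — done with Dress Rehearsal.
Chamber Rehearsal starts after Sectional Take ends.

no conflicts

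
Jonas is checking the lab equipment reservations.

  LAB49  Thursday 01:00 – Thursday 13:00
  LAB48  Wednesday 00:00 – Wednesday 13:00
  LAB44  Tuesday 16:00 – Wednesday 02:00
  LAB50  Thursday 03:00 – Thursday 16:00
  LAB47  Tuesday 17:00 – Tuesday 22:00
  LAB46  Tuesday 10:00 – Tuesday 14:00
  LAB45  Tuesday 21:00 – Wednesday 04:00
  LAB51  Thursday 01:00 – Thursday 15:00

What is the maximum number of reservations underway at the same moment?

Sweep the timeline, counting +1 at each start and −1 at each end (ends before starts at a tie):
Tuesday 10:00 start LAB46 → 1
Tuesday 14:00 end LAB46 → 0
Tuesday 16:00 start LAB44 → 1
Tuesday 17:00 start LAB47 → 2
Tuesday 21:00 start LAB45 → 3
Tuesday 22:00 end LAB47 → 2
Wednesday 00:00 start LAB48 → 3
Wednesday 02:00 end LAB44 → 2
Wednesday 04:00 end LAB45 → 1
Wednesday 13:00 end LAB48 → 0
Thursday 01:00 start LAB49 → 1
Thursday 01:00 start LAB51 → 2
Thursday 03:00 start LAB50 → 3
Thursday 13:00 end LAB49 → 2
Thursday 15:00 end LAB51 → 1
Thursday 16:00 end LAB50 → 0
Peak is 3, at Tuesday 21:00 (LAB44, LAB45, LAB47).

3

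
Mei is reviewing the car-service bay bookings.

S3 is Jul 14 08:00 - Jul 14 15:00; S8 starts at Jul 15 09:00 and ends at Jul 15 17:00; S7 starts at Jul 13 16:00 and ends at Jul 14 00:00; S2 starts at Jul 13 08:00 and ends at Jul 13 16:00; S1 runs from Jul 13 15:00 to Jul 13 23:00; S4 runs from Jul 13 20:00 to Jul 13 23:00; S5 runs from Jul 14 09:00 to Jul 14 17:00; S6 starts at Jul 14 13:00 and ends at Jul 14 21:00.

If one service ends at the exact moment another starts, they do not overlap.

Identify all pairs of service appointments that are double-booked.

S1 & S2, S1 & S4, S1 & S7, S3 & S5, S3 & S6, S4 & S7, S5 & S6

Sorted by start: S2, S1, S7, S4, S3, S5, S6, S8.
S1 starts before S2 ends → S2 and S1 overlap.
S7 starts exactly when S2 ends (back-to-back, no overlap), so S2 has no further overlaps.
S7 starts before S1 ends → S1 and S7 overlap.
S4 starts before S1 ends → S1 and S4 overlap.
S3 starts after S1 ends, so S1 has no further overlaps.
S4 starts before S7 ends → S7 and S4 overlap.
S3 starts after S7 ends, so S7 has no further overlaps.
S3 starts after S4 ends, so S4 has no further overlaps.
S5 starts before S3 ends → S3 and S5 overlap.
S6 starts before S3 ends → S3 and S6 overlap.
S8 starts after S3 ends.
S6 starts before S5 ends → S5 and S6 overlap.
S8 starts after S5 ends.
S8 starts after S6 ends.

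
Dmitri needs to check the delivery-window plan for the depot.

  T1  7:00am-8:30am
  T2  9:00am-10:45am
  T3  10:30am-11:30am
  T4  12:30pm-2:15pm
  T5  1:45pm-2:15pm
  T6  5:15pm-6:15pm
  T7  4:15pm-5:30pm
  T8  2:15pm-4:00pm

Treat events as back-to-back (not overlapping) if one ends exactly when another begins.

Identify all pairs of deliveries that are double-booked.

T2 & T3, T4 & T5, T6 & T7

Sorted by start: T1, T2, T3, T4, T5, T8, T7, T6.
T2 starts after T1 ends; T1 is clear from here.
T3 starts before T2 ends → T2 and T3 overlap.
T4 starts after T2 ends; T2 is clear from here.
T4 starts after T3 ends; T3 is clear from here.
T5 starts before T4 ends → T4 and T5 overlap.
T8 starts exactly when T4 ends (back-to-back, no overlap); T4 is clear from here.
T8 starts exactly when T5 ends (back-to-back, no overlap); T5 is clear from here.
T7 starts after T8 ends; T8 is clear from here.
T6 starts before T7 ends → T7 and T6 overlap.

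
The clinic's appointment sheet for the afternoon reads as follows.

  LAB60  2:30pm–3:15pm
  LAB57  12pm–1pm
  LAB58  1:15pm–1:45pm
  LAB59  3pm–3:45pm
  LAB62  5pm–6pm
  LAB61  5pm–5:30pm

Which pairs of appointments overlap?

LAB59 & LAB60, LAB61 & LAB62

Sorted by start: LAB57, LAB58, LAB60, LAB59, LAB61, LAB62.
LAB58 starts after LAB57 ends, so LAB57 has no further overlaps.
LAB60 starts after LAB58 ends, so LAB58 has no further overlaps.
LAB59 starts before LAB60 ends → LAB60 and LAB59 overlap.
LAB61 starts after LAB60 ends, so LAB60 has no further overlaps.
LAB61 starts after LAB59 ends, so LAB59 has no further overlaps.
LAB62 starts before LAB61 ends → LAB61 and LAB62 overlap.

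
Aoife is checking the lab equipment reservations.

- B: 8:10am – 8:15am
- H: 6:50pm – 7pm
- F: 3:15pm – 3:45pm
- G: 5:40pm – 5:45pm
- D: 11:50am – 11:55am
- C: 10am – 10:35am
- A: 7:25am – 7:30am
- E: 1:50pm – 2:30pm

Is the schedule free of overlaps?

Yes

Two intervals overlap when each starts before the other ends.
Sorted by start: A, B, C, D, E, F, G, H.
B starts after A ends, so A has no further overlaps.
C starts after B ends, so B has no further overlaps.
D starts after C ends, so C has no further overlaps.
E starts after D ends, so D has no further overlaps.
F starts after E ends, so E has no further overlaps.
G starts after F ends, so F has no further overlaps.
H starts after G ends.
Every pair is clear; the schedule has no overlaps.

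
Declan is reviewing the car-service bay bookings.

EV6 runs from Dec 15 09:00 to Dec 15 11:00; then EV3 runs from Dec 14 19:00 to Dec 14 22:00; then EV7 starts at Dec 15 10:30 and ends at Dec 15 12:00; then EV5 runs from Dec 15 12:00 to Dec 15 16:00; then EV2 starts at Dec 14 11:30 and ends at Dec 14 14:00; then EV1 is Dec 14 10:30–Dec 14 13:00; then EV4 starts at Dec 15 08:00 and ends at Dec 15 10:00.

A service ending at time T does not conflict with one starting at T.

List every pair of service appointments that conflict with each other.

Sorted by start: EV1, EV2, EV3, EV4, EV6, EV7, EV5.
EV2 starts before EV1 ends → EV1 and EV2 overlap.
EV3 starts after EV1 ends, so EV1 has no further overlaps.
EV3 starts after EV2 ends, so EV2 has no further overlaps.
EV4 starts after EV3 ends, so EV3 has no further overlaps.
EV6 starts before EV4 ends → EV4 and EV6 overlap.
EV7 starts after EV4 ends, so EV4 has no further overlaps.
EV7 starts before EV6 ends → EV6 and EV7 overlap.
EV5 starts after EV6 ends.
EV5 starts exactly when EV7 ends (back-to-back, no overlap).

EV1 & EV2, EV4 & EV6, EV6 & EV7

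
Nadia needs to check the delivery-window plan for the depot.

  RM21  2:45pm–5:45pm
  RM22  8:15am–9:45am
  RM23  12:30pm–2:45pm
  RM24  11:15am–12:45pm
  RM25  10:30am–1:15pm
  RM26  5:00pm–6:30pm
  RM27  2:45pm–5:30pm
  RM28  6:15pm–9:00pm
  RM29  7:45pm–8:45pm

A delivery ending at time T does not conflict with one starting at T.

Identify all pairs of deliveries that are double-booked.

RM21 & RM26, RM21 & RM27, RM23 & RM24, RM23 & RM25, RM24 & RM25, RM26 & RM27, RM26 & RM28, RM28 & RM29

Sorted by start: RM22, RM25, RM24, RM23, RM21, RM27, RM26, RM28, RM29.
RM25 starts after RM22 ends, so RM22 has no further overlaps.
RM24 starts before RM25 ends → RM25 and RM24 overlap.
RM23 starts before RM25 ends → RM25 and RM23 overlap.
RM21 starts after RM25 ends, so RM25 has no further overlaps.
RM23 starts before RM24 ends → RM24 and RM23 overlap.
RM21 starts after RM24 ends, so RM24 has no further overlaps.
RM21 starts exactly when RM23 ends (back-to-back, no overlap), so RM23 has no further overlaps.
RM27 starts before RM21 ends → RM21 and RM27 overlap.
RM26 starts before RM21 ends → RM21 and RM26 overlap.
RM28 starts after RM21 ends, so RM21 has no further overlaps.
RM26 starts before RM27 ends → RM27 and RM26 overlap.
RM28 starts after RM27 ends, so RM27 has no further overlaps.
RM28 starts before RM26 ends → RM26 and RM28 overlap.
RM29 starts after RM26 ends.
RM29 starts before RM28 ends → RM28 and RM29 overlap.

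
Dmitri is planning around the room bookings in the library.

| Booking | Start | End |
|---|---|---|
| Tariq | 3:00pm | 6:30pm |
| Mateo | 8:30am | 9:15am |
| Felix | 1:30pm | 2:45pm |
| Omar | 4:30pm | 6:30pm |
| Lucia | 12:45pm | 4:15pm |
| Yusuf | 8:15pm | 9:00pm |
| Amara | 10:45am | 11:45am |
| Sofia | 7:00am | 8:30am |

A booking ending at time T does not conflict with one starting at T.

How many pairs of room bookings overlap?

Sorted by start: Sofia, Mateo, Amara, Lucia, Felix, Tariq, Omar, Yusuf.
Mateo starts exactly when Sofia ends (back-to-back, no overlap) — done with Sofia.
Amara starts after Mateo ends — done with Mateo.
Lucia starts after Amara ends — done with Amara.
Felix starts before Lucia ends → Lucia and Felix overlap.
Tariq starts before Lucia ends → Lucia and Tariq overlap.
Omar starts after Lucia ends — done with Lucia.
Tariq starts after Felix ends — done with Felix.
Omar starts before Tariq ends → Tariq and Omar overlap.
Yusuf starts after Tariq ends.
Yusuf starts after Omar ends.
Overlapping pairs: Felix & Lucia, Lucia & Tariq, Omar & Tariq — 3 in total.

3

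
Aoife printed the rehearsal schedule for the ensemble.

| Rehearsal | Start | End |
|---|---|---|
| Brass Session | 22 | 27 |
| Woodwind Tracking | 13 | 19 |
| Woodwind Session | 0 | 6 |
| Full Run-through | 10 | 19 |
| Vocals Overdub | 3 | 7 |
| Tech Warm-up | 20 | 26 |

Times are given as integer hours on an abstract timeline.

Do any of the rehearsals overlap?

Yes

Sorted by start: Woodwind Session, Vocals Overdub, Full Run-through, Woodwind Tracking, Tech Warm-up, Brass Session.
Vocals Overdub starts before Woodwind Session ends → Woodwind Session and Vocals Overdub overlap.
That's a conflict, so the schedule is not conflict-free.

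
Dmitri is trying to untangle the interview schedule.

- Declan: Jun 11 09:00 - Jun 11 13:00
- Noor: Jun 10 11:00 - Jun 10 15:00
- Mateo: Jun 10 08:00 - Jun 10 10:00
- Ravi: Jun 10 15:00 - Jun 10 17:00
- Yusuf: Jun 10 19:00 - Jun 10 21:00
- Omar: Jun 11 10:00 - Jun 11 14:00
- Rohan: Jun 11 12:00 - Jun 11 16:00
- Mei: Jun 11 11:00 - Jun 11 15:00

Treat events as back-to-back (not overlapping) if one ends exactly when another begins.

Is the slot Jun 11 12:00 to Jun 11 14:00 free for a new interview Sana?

No — it overlaps Declan, Mei, Omar, Rohan

Mateo: ends Jun 10 10:00 at or before Sana starts Jun 11 12:00 → clear.
Noor: ends Jun 10 15:00 at or before Sana starts Jun 11 12:00 → clear.
Ravi: ends Jun 10 17:00 at or before Sana starts Jun 11 12:00 → clear.
Yusuf: ends Jun 10 21:00 at or before Sana starts Jun 11 12:00 → clear.
Declan: starts Jun 11 09:00 before Sana ends Jun 11 14:00, and ends Jun 11 13:00 after Sana starts Jun 11 12:00 → overlap.
Omar: starts Jun 11 10:00 before Sana ends Jun 11 14:00, and ends Jun 11 14:00 after Sana starts Jun 11 12:00 → overlap.
Mei: starts Jun 11 11:00 before Sana ends Jun 11 14:00, and ends Jun 11 15:00 after Sana starts Jun 11 12:00 → overlap.
Rohan: starts Jun 11 12:00 before Sana ends Jun 11 14:00, and ends Jun 11 16:00 after Sana starts Jun 11 12:00 → overlap.
Sana overlaps Omar, Declan, Mei, Rohan.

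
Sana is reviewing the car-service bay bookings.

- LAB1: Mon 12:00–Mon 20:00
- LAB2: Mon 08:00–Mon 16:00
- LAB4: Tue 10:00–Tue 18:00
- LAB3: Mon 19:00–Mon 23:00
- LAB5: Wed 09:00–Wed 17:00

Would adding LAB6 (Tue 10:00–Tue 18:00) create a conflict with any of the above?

LAB2: ends Mon 16:00 at or before LAB6 starts Tue 10:00 → clear.
LAB1: ends Mon 20:00 at or before LAB6 starts Tue 10:00 → clear.
LAB3: ends Mon 23:00 at or before LAB6 starts Tue 10:00 → clear.
LAB4: starts Tue 10:00 before LAB6 ends Tue 18:00, and ends Tue 18:00 after LAB6 starts Tue 10:00 → overlap.
LAB5: starts Wed 09:00 at or after LAB6 ends Tue 18:00 → clear.
LAB6 overlaps LAB4.

Yes — it overlaps LAB4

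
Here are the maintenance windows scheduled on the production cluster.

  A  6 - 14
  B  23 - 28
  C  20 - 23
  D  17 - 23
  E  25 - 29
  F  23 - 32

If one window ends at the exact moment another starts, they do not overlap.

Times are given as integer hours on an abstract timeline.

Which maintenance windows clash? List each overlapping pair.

B & E, B & F, C & D, E & F

Two intervals overlap when each starts before the other ends.
Sorted by start: A, D, C, B, F, E.
D starts after A ends — done with A.
C starts before D ends → D and C overlap.
B starts exactly when D ends (back-to-back, no overlap) — done with D.
B starts exactly when C ends (back-to-back, no overlap) — done with C.
F starts before B ends → B and F overlap.
E starts before B ends → B and E overlap.
E starts before F ends → F and E overlap.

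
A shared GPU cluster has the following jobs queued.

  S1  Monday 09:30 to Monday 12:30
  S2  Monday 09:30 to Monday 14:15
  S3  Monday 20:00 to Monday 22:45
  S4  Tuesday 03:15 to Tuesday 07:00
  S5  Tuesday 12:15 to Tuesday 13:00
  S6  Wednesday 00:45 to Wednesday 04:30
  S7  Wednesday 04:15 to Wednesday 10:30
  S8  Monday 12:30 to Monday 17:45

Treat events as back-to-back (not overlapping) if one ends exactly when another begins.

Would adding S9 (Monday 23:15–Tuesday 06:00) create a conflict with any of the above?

S1: ends Monday 12:30 at or before S9 starts Monday 23:15 → clear.
S2: ends Monday 14:15 at or before S9 starts Monday 23:15 → clear.
S8: ends Monday 17:45 at or before S9 starts Monday 23:15 → clear.
S3: ends Monday 22:45 at or before S9 starts Monday 23:15 → clear.
S4: starts Tuesday 03:15 before S9 ends Tuesday 06:00, and ends Tuesday 07:00 after S9 starts Monday 23:15 → overlap.
S5: starts Tuesday 12:15 at or after S9 ends Tuesday 06:00 → clear.
S6: starts Wednesday 00:45 at or after S9 ends Tuesday 06:00 → clear.
S7: starts Wednesday 04:15 at or after S9 ends Tuesday 06:00 → clear.
S9 overlaps S4.

Yes — it overlaps S4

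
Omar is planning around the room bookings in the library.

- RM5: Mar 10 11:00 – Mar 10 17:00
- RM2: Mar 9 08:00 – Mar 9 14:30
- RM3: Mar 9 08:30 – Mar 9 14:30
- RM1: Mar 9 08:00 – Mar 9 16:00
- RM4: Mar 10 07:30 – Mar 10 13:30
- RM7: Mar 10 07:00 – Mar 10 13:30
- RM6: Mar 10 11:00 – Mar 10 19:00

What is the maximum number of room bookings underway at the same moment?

Sort all start/end points and keep a running count:
Mar 9 08:00 start RM1 → 1
Mar 9 08:00 start RM2 → 2
Mar 9 08:30 start RM3 → 3
Mar 9 14:30 end RM2 → 2
Mar 9 14:30 end RM3 → 1
Mar 9 16:00 end RM1 → 0
Mar 10 07:00 start RM7 → 1
Mar 10 07:30 start RM4 → 2
Mar 10 11:00 start RM5 → 3
Mar 10 11:00 start RM6 → 4
Mar 10 13:30 end RM4 → 3
Mar 10 13:30 end RM7 → 2
Mar 10 17:00 end RM5 → 1
Mar 10 19:00 end RM6 → 0
Peak is 4, at Mar 10 11:00 (RM4, RM5, RM6, RM7).

4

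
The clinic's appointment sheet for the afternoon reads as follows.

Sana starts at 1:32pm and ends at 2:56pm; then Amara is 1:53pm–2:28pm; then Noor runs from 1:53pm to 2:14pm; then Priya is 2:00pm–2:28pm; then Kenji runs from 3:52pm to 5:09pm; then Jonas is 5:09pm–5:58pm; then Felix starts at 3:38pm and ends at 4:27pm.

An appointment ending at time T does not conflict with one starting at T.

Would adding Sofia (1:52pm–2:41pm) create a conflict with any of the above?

Yes — it overlaps Amara, Noor, Priya, Sana

Sana: starts 1:32pm before Sofia ends 2:41pm, and ends 2:56pm after Sofia starts 1:52pm → overlap.
Amara: starts 1:53pm before Sofia ends 2:41pm, and ends 2:28pm after Sofia starts 1:52pm → overlap.
Noor: starts 1:53pm before Sofia ends 2:41pm, and ends 2:14pm after Sofia starts 1:52pm → overlap.
Priya: starts 2:00pm before Sofia ends 2:41pm, and ends 2:28pm after Sofia starts 1:52pm → overlap.
Felix: starts 3:38pm at or after Sofia ends 2:41pm → clear.
Kenji: starts 3:52pm at or after Sofia ends 2:41pm → clear.
Jonas: starts 5:09pm at or after Sofia ends 2:41pm → clear.
Sofia overlaps Sana, Amara, Noor, Priya.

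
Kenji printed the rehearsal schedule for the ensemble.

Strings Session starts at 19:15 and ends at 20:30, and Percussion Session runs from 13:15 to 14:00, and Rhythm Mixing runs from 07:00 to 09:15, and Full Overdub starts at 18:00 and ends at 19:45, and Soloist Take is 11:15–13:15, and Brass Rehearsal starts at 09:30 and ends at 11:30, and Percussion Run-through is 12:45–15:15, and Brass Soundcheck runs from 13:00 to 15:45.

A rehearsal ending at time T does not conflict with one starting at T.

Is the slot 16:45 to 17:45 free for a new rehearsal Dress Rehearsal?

Rhythm Mixing: ends 09:15 at or before Dress Rehearsal starts 16:45 → clear.
Brass Rehearsal: ends 11:30 at or before Dress Rehearsal starts 16:45 → clear.
Soloist Take: ends 13:15 at or before Dress Rehearsal starts 16:45 → clear.
Percussion Run-through: ends 15:15 at or before Dress Rehearsal starts 16:45 → clear.
Brass Soundcheck: ends 15:45 at or before Dress Rehearsal starts 16:45 → clear.
Percussion Session: ends 14:00 at or before Dress Rehearsal starts 16:45 → clear.
Full Overdub: starts 18:00 at or after Dress Rehearsal ends 17:45 → clear.
Strings Session: starts 19:15 at or after Dress Rehearsal ends 17:45 → clear.

Yes — the slot is free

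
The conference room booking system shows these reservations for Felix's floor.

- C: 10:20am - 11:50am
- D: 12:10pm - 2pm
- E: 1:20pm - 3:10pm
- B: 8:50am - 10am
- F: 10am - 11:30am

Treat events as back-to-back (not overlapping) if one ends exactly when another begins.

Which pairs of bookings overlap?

Two intervals overlap when each starts before the other ends.
Sorted by start: B, F, C, D, E.
F starts exactly when B ends (back-to-back, no overlap), so B has no further overlaps.
C starts before F ends → F and C overlap.
D starts after F ends, so F has no further overlaps.
D starts after C ends, so C has no further overlaps.
E starts before D ends → D and E overlap.

C & F, D & E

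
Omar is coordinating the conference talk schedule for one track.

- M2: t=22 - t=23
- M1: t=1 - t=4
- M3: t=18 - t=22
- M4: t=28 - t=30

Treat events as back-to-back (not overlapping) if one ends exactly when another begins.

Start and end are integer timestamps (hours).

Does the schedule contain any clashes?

No

Sorted by start: M1, M3, M2, M4.
M3 starts after M1 ends — done with M1.
M2 starts exactly when M3 ends (back-to-back, no overlap) — done with M3.
M4 starts after M2 ends.
Every pair is clear; the schedule has no overlaps.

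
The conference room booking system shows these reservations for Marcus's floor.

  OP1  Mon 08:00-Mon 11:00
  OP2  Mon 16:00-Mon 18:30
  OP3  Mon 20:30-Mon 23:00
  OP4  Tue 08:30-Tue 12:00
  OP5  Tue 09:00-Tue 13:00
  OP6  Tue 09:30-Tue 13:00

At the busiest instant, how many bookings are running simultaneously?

Walk through starts and ends in time order (an end at T is processed before a start at T):
Mon 08:00 start OP1 → 1
Mon 11:00 end OP1 → 0
Mon 16:00 start OP2 → 1
Mon 18:30 end OP2 → 0
Mon 20:30 start OP3 → 1
Mon 23:00 end OP3 → 0
Tue 08:30 start OP4 → 1
Tue 09:00 start OP5 → 2
Tue 09:30 start OP6 → 3
Tue 12:00 end OP4 → 2
Tue 13:00 end OP5 → 1
Tue 13:00 end OP6 → 0
Peak is 3, at Tue 09:30 (OP4, OP5, OP6).

3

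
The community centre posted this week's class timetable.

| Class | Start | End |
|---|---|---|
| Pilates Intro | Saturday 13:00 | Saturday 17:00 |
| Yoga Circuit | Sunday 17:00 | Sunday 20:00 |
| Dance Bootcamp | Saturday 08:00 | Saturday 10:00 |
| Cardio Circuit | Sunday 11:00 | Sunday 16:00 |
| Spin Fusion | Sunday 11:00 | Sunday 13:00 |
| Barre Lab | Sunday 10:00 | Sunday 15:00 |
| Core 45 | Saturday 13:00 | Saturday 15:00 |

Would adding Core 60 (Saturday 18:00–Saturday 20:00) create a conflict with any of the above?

Dance Bootcamp: ends Saturday 10:00 at or before Core 60 starts Saturday 18:00 → clear.
Pilates Intro: ends Saturday 17:00 at or before Core 60 starts Saturday 18:00 → clear.
Core 45: ends Saturday 15:00 at or before Core 60 starts Saturday 18:00 → clear.
Barre Lab: starts Sunday 10:00 at or after Core 60 ends Saturday 20:00 → clear.
Cardio Circuit: starts Sunday 11:00 at or after Core 60 ends Saturday 20:00 → clear.
Spin Fusion: starts Sunday 11:00 at or after Core 60 ends Saturday 20:00 → clear.
Yoga Circuit: starts Sunday 17:00 at or after Core 60 ends Saturday 20:00 → clear.

No — it doesn't clash with anything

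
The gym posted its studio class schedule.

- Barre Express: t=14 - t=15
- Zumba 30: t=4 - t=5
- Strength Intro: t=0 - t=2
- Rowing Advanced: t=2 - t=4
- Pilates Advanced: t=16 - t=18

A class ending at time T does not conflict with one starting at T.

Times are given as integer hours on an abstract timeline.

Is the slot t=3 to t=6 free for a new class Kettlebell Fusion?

No — it overlaps Rowing Advanced, Zumba 30

Strength Intro: ends t=2 at or before Kettlebell Fusion starts t=3 → clear.
Rowing Advanced: starts t=2 before Kettlebell Fusion ends t=6, and ends t=4 after Kettlebell Fusion starts t=3 → overlap.
Zumba 30: starts t=4 before Kettlebell Fusion ends t=6, and ends t=5 after Kettlebell Fusion starts t=3 → overlap.
Barre Express: starts t=14 at or after Kettlebell Fusion ends t=6 → clear.
Pilates Advanced: starts t=16 at or after Kettlebell Fusion ends t=6 → clear.
Kettlebell Fusion overlaps Zumba 30, Rowing Advanced.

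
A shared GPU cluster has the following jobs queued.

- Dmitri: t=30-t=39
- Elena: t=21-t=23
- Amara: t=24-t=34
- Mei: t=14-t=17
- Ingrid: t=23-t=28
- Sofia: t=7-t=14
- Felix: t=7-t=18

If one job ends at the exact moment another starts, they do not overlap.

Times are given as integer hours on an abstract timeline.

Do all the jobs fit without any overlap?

Sorted by start: Felix, Sofia, Mei, Elena, Ingrid, Amara, Dmitri.
Sofia starts before Felix ends → Felix and Sofia overlap.
That's a conflict, so the schedule is not conflict-free.

No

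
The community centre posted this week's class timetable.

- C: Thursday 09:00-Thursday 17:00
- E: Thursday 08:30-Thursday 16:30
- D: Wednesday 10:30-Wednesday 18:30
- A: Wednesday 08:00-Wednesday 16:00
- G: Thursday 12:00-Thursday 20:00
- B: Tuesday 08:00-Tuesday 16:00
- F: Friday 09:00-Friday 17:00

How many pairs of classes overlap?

Sorted by start: B, A, D, E, C, G, F.
A starts after B ends; B is clear from here.
D starts before A ends → A and D overlap.
E starts after A ends; A is clear from here.
E starts after D ends; D is clear from here.
C starts before E ends → E and C overlap.
G starts before E ends → E and G overlap.
F starts after E ends.
G starts before C ends → C and G overlap.
F starts after C ends.
F starts after G ends.
Overlapping pairs: A & D, C & E, C & G, E & G — 4 in total.

4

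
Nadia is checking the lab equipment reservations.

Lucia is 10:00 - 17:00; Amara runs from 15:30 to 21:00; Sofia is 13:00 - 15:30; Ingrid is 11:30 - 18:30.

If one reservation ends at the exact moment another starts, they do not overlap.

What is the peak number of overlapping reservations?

Sort all start/end points and keep a running count:
10:00 start Lucia → 1
11:30 start Ingrid → 2
13:00 start Sofia → 3
15:30 end Sofia → 2
15:30 start Amara → 3
17:00 end Lucia → 2
18:30 end Ingrid → 1
21:00 end Amara → 0
Peak is 3, at 13:00 (Ingrid, Lucia, Sofia).

3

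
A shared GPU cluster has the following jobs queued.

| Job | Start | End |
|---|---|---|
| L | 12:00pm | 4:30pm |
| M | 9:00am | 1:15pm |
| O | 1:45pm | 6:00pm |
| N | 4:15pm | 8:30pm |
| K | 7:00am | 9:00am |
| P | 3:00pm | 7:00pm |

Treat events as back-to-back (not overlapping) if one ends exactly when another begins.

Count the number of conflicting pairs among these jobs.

7

Sorted by start: K, M, L, O, P, N.
M starts exactly when K ends (back-to-back, no overlap) — done with K.
L starts before M ends → M and L overlap.
O starts after M ends — done with M.
O starts before L ends → L and O overlap.
P starts before L ends → L and P overlap.
N starts before L ends → L and N overlap.
P starts before O ends → O and P overlap.
N starts before O ends → O and N overlap.
N starts before P ends → P and N overlap.
Overlapping pairs: L & M, L & N, L & O, L & P, N & O, N & P, O & P — 7 in total.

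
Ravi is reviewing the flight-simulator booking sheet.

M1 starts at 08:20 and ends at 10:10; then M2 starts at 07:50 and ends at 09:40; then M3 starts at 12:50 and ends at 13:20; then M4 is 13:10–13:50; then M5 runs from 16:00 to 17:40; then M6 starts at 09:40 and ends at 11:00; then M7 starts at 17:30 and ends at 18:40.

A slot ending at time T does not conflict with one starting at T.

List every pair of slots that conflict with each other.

Two intervals overlap when each starts before the other ends.
Sorted by start: M2, M1, M6, M3, M4, M5, M7.
M1 starts before M2 ends → M2 and M1 overlap.
M6 starts exactly when M2 ends (back-to-back, no overlap), so nothing later overlaps M2 either.
M6 starts before M1 ends → M1 and M6 overlap.
M3 starts after M1 ends, so nothing later overlaps M1 either.
M3 starts after M6 ends, so nothing later overlaps M6 either.
M4 starts before M3 ends → M3 and M4 overlap.
M5 starts after M3 ends, so nothing later overlaps M3 either.
M5 starts after M4 ends, so nothing later overlaps M4 either.
M7 starts before M5 ends → M5 and M7 overlap.

M1 & M2, M1 & M6, M3 & M4, M5 & M7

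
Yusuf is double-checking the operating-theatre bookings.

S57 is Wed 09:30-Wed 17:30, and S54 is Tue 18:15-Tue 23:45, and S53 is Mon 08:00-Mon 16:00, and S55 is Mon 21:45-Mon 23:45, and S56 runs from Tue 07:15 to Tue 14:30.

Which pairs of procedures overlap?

Check each pair: they overlap iff neither finishes before the other starts.
Sorted by start: S53, S55, S56, S54, S57.
S55 starts after S53 ends; S53 is clear from here.
S56 starts after S55 ends; S55 is clear from here.
S54 starts after S56 ends; S56 is clear from here.
S57 starts after S54 ends.

no overlapping pairs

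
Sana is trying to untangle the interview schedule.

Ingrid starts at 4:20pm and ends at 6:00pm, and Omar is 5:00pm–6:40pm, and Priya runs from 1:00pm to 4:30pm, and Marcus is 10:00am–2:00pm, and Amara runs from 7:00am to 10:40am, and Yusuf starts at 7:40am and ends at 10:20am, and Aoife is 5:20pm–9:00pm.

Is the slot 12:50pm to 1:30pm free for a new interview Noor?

No — it overlaps Marcus, Priya

Amara: ends 10:40am at or before Noor starts 12:50pm → clear.
Yusuf: ends 10:20am at or before Noor starts 12:50pm → clear.
Marcus: starts 10:00am before Noor ends 1:30pm, and ends 2:00pm after Noor starts 12:50pm → overlap.
Priya: starts 1:00pm before Noor ends 1:30pm, and ends 4:30pm after Noor starts 12:50pm → overlap.
Ingrid: starts 4:20pm at or after Noor ends 1:30pm → clear.
Omar: starts 5:00pm at or after Noor ends 1:30pm → clear.
Aoife: starts 5:20pm at or after Noor ends 1:30pm → clear.
Noor overlaps Marcus, Priya.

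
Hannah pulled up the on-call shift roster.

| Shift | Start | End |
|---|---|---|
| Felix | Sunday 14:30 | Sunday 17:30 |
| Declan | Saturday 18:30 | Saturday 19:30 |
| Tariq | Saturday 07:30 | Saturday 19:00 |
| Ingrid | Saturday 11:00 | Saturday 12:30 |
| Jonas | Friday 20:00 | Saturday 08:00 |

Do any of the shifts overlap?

Two intervals overlap when each starts before the other ends.
Sorted by start: Jonas, Tariq, Ingrid, Declan, Felix.
Tariq starts before Jonas ends → Jonas and Tariq overlap.
That's a conflict, so the schedule is not conflict-free.

Yes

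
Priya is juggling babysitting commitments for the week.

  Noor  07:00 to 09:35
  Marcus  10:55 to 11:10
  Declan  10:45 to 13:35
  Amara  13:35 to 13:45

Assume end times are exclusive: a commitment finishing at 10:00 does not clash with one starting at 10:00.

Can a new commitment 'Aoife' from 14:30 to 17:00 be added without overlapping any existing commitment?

Noor: ends 09:35 at or before Aoife starts 14:30 → clear.
Declan: ends 13:35 at or before Aoife starts 14:30 → clear.
Marcus: ends 11:10 at or before Aoife starts 14:30 → clear.
Amara: ends 13:45 at or before Aoife starts 14:30 → clear.

Yes — the slot is free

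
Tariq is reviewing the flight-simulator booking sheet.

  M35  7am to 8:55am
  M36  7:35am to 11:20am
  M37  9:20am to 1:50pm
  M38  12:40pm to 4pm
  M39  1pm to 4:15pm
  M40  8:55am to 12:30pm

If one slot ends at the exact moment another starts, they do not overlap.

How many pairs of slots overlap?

Sorted by start: M35, M36, M40, M37, M38, M39.
M36 starts before M35 ends → M35 and M36 overlap.
M40 starts exactly when M35 ends (back-to-back, no overlap) — done with M35.
M40 starts before M36 ends → M36 and M40 overlap.
M37 starts before M36 ends → M36 and M37 overlap.
M38 starts after M36 ends — done with M36.
M37 starts before M40 ends → M40 and M37 overlap.
M38 starts after M40 ends — done with M40.
M38 starts before M37 ends → M37 and M38 overlap.
M39 starts before M37 ends → M37 and M39 overlap.
M39 starts before M38 ends → M38 and M39 overlap.
Overlapping pairs: M35 & M36, M36 & M37, M36 & M40, M37 & M38, M37 & M39, M37 & M40, M38 & M39 — 7 in total.

7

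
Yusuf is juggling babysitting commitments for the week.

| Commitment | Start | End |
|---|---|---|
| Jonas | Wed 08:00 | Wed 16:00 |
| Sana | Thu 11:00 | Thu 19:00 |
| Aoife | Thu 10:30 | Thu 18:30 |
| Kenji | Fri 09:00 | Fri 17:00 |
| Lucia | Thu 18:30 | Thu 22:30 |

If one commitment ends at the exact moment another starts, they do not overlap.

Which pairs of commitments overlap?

Aoife & Sana, Lucia & Sana

Sorted by start: Jonas, Aoife, Sana, Lucia, Kenji.
Aoife starts after Jonas ends; Jonas is clear from here.
Sana starts before Aoife ends → Aoife and Sana overlap.
Lucia starts exactly when Aoife ends (back-to-back, no overlap); Aoife is clear from here.
Lucia starts before Sana ends → Sana and Lucia overlap.
Kenji starts after Sana ends.
Kenji starts after Lucia ends.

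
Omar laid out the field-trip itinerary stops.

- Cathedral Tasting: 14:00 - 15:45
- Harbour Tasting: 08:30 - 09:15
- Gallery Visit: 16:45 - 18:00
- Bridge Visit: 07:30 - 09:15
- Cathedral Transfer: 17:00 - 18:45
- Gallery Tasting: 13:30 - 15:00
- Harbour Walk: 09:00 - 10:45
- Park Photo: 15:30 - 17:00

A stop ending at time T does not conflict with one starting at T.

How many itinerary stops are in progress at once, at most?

Sweep the timeline, counting +1 at each start and −1 at each end (ends before starts at a tie):
07:30 start Bridge Visit → 1
08:30 start Harbour Tasting → 2
09:00 start Harbour Walk → 3
09:15 end Bridge Visit → 2
09:15 end Harbour Tasting → 1
10:45 end Harbour Walk → 0
13:30 start Gallery Tasting → 1
14:00 start Cathedral Tasting → 2
15:00 end Gallery Tasting → 1
15:30 start Park Photo → 2
15:45 end Cathedral Tasting → 1
16:45 start Gallery Visit → 2
17:00 end Park Photo → 1
17:00 start Cathedral Transfer → 2
18:00 end Gallery Visit → 1
18:45 end Cathedral Transfer → 0
Peak is 3, at 09:00 (Bridge Visit, Harbour Tasting, Harbour Walk).

3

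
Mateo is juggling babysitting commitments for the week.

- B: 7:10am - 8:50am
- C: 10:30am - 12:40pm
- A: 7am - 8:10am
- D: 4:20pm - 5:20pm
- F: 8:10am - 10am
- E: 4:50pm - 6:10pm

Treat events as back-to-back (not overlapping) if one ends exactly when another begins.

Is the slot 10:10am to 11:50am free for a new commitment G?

No — it overlaps C

A: ends 8:10am at or before G starts 10:10am → clear.
B: ends 8:50am at or before G starts 10:10am → clear.
F: ends 10am at or before G starts 10:10am → clear.
C: starts 10:30am before G ends 11:50am, and ends 12:40pm after G starts 10:10am → overlap.
D: starts 4:20pm at or after G ends 11:50am → clear.
E: starts 4:50pm at or after G ends 11:50am → clear.
G overlaps C.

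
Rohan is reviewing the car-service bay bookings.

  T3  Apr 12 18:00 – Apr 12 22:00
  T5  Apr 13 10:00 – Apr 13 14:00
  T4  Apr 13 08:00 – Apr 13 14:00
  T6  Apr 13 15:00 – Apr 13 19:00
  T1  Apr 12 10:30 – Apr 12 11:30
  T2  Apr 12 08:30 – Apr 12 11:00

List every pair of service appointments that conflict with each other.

Sorted by start: T2, T1, T3, T4, T5, T6.
T1 starts before T2 ends → T2 and T1 overlap.
T3 starts after T2 ends, so T2 has no further overlaps.
T3 starts after T1 ends, so T1 has no further overlaps.
T4 starts after T3 ends, so T3 has no further overlaps.
T5 starts before T4 ends → T4 and T5 overlap.
T6 starts after T4 ends.
T6 starts after T5 ends.

T1 & T2, T4 & T5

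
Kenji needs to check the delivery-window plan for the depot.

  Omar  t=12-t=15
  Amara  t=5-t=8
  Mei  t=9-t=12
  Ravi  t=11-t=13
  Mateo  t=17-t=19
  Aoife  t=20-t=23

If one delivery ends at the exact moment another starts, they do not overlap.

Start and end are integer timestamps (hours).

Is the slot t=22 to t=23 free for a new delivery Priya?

No — it overlaps Aoife

Amara: ends t=8 at or before Priya starts t=22 → clear.
Mei: ends t=12 at or before Priya starts t=22 → clear.
Ravi: ends t=13 at or before Priya starts t=22 → clear.
Omar: ends t=15 at or before Priya starts t=22 → clear.
Mateo: ends t=19 at or before Priya starts t=22 → clear.
Aoife: starts t=20 before Priya ends t=23, and ends t=23 after Priya starts t=22 → overlap.
Priya overlaps Aoife.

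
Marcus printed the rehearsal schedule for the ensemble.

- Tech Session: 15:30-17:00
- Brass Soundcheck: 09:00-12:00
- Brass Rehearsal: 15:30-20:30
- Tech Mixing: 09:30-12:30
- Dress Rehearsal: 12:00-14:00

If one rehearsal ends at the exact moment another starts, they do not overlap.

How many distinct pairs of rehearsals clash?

Two intervals overlap when each starts before the other ends.
Sorted by start: Brass Soundcheck, Tech Mixing, Dress Rehearsal, Brass Rehearsal, Tech Session.
Tech Mixing starts before Brass Soundcheck ends → Brass Soundcheck and Tech Mixing overlap.
Dress Rehearsal starts exactly when Brass Soundcheck ends (back-to-back, no overlap), so Brass Soundcheck has no further overlaps.
Dress Rehearsal starts before Tech Mixing ends → Tech Mixing and Dress Rehearsal overlap.
Brass Rehearsal starts after Tech Mixing ends, so Tech Mixing has no further overlaps.
Brass Rehearsal starts after Dress Rehearsal ends, so Dress Rehearsal has no further overlaps.
Tech Session starts before Brass Rehearsal ends → Brass Rehearsal and Tech Session overlap.
Overlapping pairs: Brass Rehearsal & Tech Session, Brass Soundcheck & Tech Mixing, Dress Rehearsal & Tech Mixing — 3 in total.

3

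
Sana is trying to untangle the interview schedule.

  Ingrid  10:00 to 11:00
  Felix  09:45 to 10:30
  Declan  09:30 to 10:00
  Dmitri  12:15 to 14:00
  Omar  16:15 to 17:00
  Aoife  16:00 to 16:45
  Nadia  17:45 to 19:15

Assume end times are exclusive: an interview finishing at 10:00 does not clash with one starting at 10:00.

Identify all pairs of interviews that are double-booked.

Check each pair: they overlap iff neither finishes before the other starts.
Sorted by start: Declan, Felix, Ingrid, Dmitri, Aoife, Omar, Nadia.
Felix starts before Declan ends → Declan and Felix overlap.
Ingrid starts exactly when Declan ends (back-to-back, no overlap), so nothing later overlaps Declan either.
Ingrid starts before Felix ends → Felix and Ingrid overlap.
Dmitri starts after Felix ends, so nothing later overlaps Felix either.
Dmitri starts after Ingrid ends, so nothing later overlaps Ingrid either.
Aoife starts after Dmitri ends, so nothing later overlaps Dmitri either.
Omar starts before Aoife ends → Aoife and Omar overlap.
Nadia starts after Aoife ends.
Nadia starts after Omar ends.

Aoife & Omar, Declan & Felix, Felix & Ingrid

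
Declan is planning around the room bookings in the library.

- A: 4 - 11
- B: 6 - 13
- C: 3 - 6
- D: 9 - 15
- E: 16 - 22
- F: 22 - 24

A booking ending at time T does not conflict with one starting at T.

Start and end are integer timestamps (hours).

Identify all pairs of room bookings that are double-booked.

Sorted by start: C, A, B, D, E, F.
A starts before C ends → C and A overlap.
B starts exactly when C ends (back-to-back, no overlap); C is clear from here.
B starts before A ends → A and B overlap.
D starts before A ends → A and D overlap.
E starts after A ends; A is clear from here.
D starts before B ends → B and D overlap.
E starts after B ends; B is clear from here.
E starts after D ends; D is clear from here.
F starts exactly when E ends (back-to-back, no overlap).

A & B, A & C, A & D, B & D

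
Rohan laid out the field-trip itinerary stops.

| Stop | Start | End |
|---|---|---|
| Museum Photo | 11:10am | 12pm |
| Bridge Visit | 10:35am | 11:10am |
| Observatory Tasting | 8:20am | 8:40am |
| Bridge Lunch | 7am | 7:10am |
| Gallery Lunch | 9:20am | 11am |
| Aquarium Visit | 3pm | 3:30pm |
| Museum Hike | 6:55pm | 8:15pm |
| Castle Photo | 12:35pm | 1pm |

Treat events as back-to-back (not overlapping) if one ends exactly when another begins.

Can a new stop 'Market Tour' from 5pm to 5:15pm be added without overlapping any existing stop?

Yes — the slot is free

Bridge Lunch: ends 7:10am at or before Market Tour starts 5pm → clear.
Observatory Tasting: ends 8:40am at or before Market Tour starts 5pm → clear.
Gallery Lunch: ends 11am at or before Market Tour starts 5pm → clear.
Bridge Visit: ends 11:10am at or before Market Tour starts 5pm → clear.
Museum Photo: ends 12pm at or before Market Tour starts 5pm → clear.
Castle Photo: ends 1pm at or before Market Tour starts 5pm → clear.
Aquarium Visit: ends 3:30pm at or before Market Tour starts 5pm → clear.
Museum Hike: starts 6:55pm at or after Market Tour ends 5:15pm → clear.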